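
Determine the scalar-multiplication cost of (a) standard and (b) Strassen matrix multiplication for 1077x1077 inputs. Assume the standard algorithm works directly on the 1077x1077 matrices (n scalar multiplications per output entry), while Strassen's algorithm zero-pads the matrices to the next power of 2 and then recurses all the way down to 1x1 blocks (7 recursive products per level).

Matrix multiplication for 1077x1077 matrices:

Strassen's algorithm requires power-of-2 dimensions. Pad 1077x1077 to 2048x2048 (next power of 2).

Standard algorithm: 1077^3 = 1249243533 multiplications
Strassen's algorithm: 7^(log2(2048)) = 7^11 = 1977326743 multiplications
Difference: 1249243533 - 1977326743 = -728083210 (Strassen uses MORE here due to padding overhead — for small or just-over-power-of-2 n, padding can outweigh the per-level savings)

Standard: 1249243533 multiplications (1077^3). Strassen: 1977326743 multiplications (7^11, after padding to 2048x2048). Strassen reduces 8 recursive multiplications to 7 at each level.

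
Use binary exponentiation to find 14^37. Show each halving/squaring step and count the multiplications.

Computing 14^37 by squaring (build up from 14^1; each line after the first costs one multiplication):

14^1 = 14
14^2 = (14^1)^2 = 14^2 = 196
14^4 = (14^2)^2 = 196^2 = 38416
14^8 = (14^4)^2 = 38416^2 = 1475789056
14^9 = 14 * 14^8 = 14 * 1475789056 = 20661046784
14^18 = (14^9)^2 = 20661046784^2 = 426878854210636742656
14^36 = (14^18)^2 = 426878854210636742656^2 = 182225556172186058674940229804729969934336
14^37 = 14 * 14^36 = 14 * 182225556172186058674940229804729969934336 = 2551157786410604821449163217266219579080704

Result: 2551157786410604821449163217266219579080704
Multiplications needed: 7 (7 lines after 14^1)

14^37 = 2551157786410604821449163217266219579080704. Using exponentiation by squaring, this requires 7 multiplications. The key idea: if the exponent is even, square the half-power; if odd, multiply by the base once.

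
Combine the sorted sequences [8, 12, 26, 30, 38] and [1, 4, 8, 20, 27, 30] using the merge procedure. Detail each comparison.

Merging process:

Compare 8 vs 1: take 1 from right. Merged: [1]
Compare 8 vs 4: take 4 from right. Merged: [1, 4]
Compare 8 vs 8: take 8 from left. Merged: [1, 4, 8]
Compare 12 vs 8: take 8 from right. Merged: [1, 4, 8, 8]
Compare 12 vs 20: take 12 from left. Merged: [1, 4, 8, 8, 12]
Compare 26 vs 20: take 20 from right. Merged: [1, 4, 8, 8, 12, 20]
Compare 26 vs 27: take 26 from left. Merged: [1, 4, 8, 8, 12, 20, 26]
Compare 30 vs 27: take 27 from right. Merged: [1, 4, 8, 8, 12, 20, 26, 27]
Compare 30 vs 30: take 30 from left. Merged: [1, 4, 8, 8, 12, 20, 26, 27, 30]
Compare 38 vs 30: take 30 from right. Merged: [1, 4, 8, 8, 12, 20, 26, 27, 30, 30]
Append remaining from left: [38]. Merged: [1, 4, 8, 8, 12, 20, 26, 27, 30, 30, 38]

Final merged array: [1, 4, 8, 8, 12, 20, 26, 27, 30, 30, 38]
Total comparisons: 10

The merged array is [1, 4, 8, 8, 12, 20, 26, 27, 30, 30, 38], requiring 10 comparisons. The merge step runs in O(n) time where n is the total number of elements.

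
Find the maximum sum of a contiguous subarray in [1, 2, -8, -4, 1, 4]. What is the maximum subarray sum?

Using Kadane's algorithm on [1, 2, -8, -4, 1, 4]:

Scanning through the array:
Position 1 (value 2): max_ending_here = 3, max_so_far = 3
Position 2 (value -8): max_ending_here = -5, max_so_far = 3
Position 3 (value -4): max_ending_here = -4, max_so_far = 3
Position 4 (value 1): max_ending_here = 1, max_so_far = 3
Position 5 (value 4): max_ending_here = 5, max_so_far = 5

Maximum subarray: [1, 4]
Maximum sum: 5

The maximum subarray is [1, 4] with sum 5. This subarray runs from index 4 to index 5.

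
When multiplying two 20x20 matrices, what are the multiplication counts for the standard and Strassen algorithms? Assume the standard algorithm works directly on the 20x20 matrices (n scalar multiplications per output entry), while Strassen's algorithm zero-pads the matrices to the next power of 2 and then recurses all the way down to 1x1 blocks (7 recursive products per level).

Matrix multiplication for 20x20 matrices:

Strassen's algorithm requires power-of-2 dimensions. Pad 20x20 to 32x32 (next power of 2).

Standard algorithm: 20^3 = 8000 multiplications
Strassen's algorithm: 7^(log2(32)) = 7^5 = 16807 multiplications
Difference: 8000 - 16807 = -8807 (Strassen uses MORE here due to padding overhead — for small or just-over-power-of-2 n, padding can outweigh the per-level savings)

Standard: 8000 multiplications (20^3). Strassen: 16807 multiplications (7^5, after padding to 32x32). Strassen reduces 8 recursive multiplications to 7 at each level.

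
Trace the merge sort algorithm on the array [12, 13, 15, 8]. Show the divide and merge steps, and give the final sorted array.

Merge sort trace:

Split: [12, 13, 15, 8] -> [12, 13] and [15, 8]
  Split: [12, 13] -> [12] and [13]
  Merge: [12] + [13] -> [12, 13]
  Split: [15, 8] -> [15] and [8]
  Merge: [15] + [8] -> [8, 15]
Merge: [12, 13] + [8, 15] -> [8, 12, 13, 15]

Final sorted array: [8, 12, 13, 15]

The merge sort proceeds by recursively splitting the array and merging sorted halves.
After all merges, the sorted array is [8, 12, 13, 15].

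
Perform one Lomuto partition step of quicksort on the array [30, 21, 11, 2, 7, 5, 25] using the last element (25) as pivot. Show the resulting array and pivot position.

Lomuto partition with pivot = 25:

Initial array: [30, 21, 11, 2, 7, 5, 25]

arr[0]=30 > 25: no swap
arr[1]=21 <= 25: swap with position 0, array becomes [21, 30, 11, 2, 7, 5, 25]
arr[2]=11 <= 25: swap with position 1, array becomes [21, 11, 30, 2, 7, 5, 25]
arr[3]=2 <= 25: swap with position 2, array becomes [21, 11, 2, 30, 7, 5, 25]
arr[4]=7 <= 25: swap with position 3, array becomes [21, 11, 2, 7, 30, 5, 25]
arr[5]=5 <= 25: swap with position 4, array becomes [21, 11, 2, 7, 5, 30, 25]

Place pivot at position 5: [21, 11, 2, 7, 5, 25, 30]
Pivot position: 5

After partitioning with pivot 25, the array becomes [21, 11, 2, 7, 5, 25, 30]. The pivot is placed at index 5. All elements to the left of the pivot are <= 25, and all elements to the right are > 25.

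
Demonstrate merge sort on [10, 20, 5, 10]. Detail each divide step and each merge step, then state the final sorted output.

Merge sort trace:

Split: [10, 20, 5, 10] -> [10, 20] and [5, 10]
  Split: [10, 20] -> [10] and [20]
  Merge: [10] + [20] -> [10, 20]
  Split: [5, 10] -> [5] and [10]
  Merge: [5] + [10] -> [5, 10]
Merge: [10, 20] + [5, 10] -> [5, 10, 10, 20]

Final sorted array: [5, 10, 10, 20]

The merge sort proceeds by recursively splitting the array and merging sorted halves.
After all merges, the sorted array is [5, 10, 10, 20].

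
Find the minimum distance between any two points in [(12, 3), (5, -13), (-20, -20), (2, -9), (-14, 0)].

Computing all pairwise distances among 5 points:

d((12, 3), (5, -13)) = 17.4642
d((12, 3), (-20, -20)) = 39.4081
d((12, 3), (2, -9)) = 15.6205
d((12, 3), (-14, 0)) = 26.1725
d((5, -13), (-20, -20)) = 25.9615
d((5, -13), (2, -9)) = 5.0 <-- minimum
d((5, -13), (-14, 0)) = 23.0217
d((-20, -20), (2, -9)) = 24.5967
d((-20, -20), (-14, 0)) = 20.8806
d((2, -9), (-14, 0)) = 18.3576

Closest pair: (5, -13) and (2, -9) with distance 5.0

The closest pair is (5, -13) and (2, -9) with Euclidean distance 5.0. For 5 points, brute-force pairwise comparison is shown above. For large n, the divide-and-conquer algorithm (sort by x, recurse on halves, check the dividing strip) achieves O(n log n).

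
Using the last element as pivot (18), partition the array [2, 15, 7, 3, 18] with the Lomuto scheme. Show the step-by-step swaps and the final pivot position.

Lomuto partition with pivot = 18:

Initial array: [2, 15, 7, 3, 18]

arr[0]=2 <= 18: swap with position 0, array becomes [2, 15, 7, 3, 18]
arr[1]=15 <= 18: swap with position 1, array becomes [2, 15, 7, 3, 18]
arr[2]=7 <= 18: swap with position 2, array becomes [2, 15, 7, 3, 18]
arr[3]=3 <= 18: swap with position 3, array becomes [2, 15, 7, 3, 18]

Place pivot at position 4: [2, 15, 7, 3, 18]
Pivot position: 4

After partitioning with pivot 18, the array becomes [2, 15, 7, 3, 18]. The pivot is placed at index 4. All elements to the left of the pivot are <= 18, and all elements to the right are > 18.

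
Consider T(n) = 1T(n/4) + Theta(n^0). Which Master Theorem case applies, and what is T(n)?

Master Theorem for T(n) = 1T(n/4) + O(n^0):

a = 1, b = 4, c = 0
log_b(a) = log_4(1) = 0.0000

Case 2: c = 0 = log_4(1) = 0.0000
T(n) = O(n^0 log n) = O(log n)

For T(n) = 1T(n/4) + O(n^0): log_4(1) = 0.0000. This is Case 2 of the Master Theorem (c = log_b(a), equal work at all levels), giving O(log n).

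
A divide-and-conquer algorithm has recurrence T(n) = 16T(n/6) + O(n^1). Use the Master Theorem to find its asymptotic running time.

Master Theorem for T(n) = 16T(n/6) + O(n^1):

a = 16, b = 6, c = 1
log_b(a) = log_6(16) = 1.5474

Case 1: c = 1 < log_6(16) = 1.5474
T(n) = O(n^(log_6 16))

For T(n) = 16T(n/6) + O(n^1): log_6(16) = 1.5474. This is Case 1 of the Master Theorem (c < log_b(a), work dominated by leaves), giving O(n^(log_6 16)).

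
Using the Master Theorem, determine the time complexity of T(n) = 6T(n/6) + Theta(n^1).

Master Theorem for T(n) = 6T(n/6) + O(n^1):

a = 6, b = 6, c = 1
log_b(a) = log_6(6) = 1.0000

Case 2: c = 1 = log_6(6) = 1.0000
T(n) = O(n^1 log n) = O(n log n)

For T(n) = 6T(n/6) + O(n^1): log_6(6) = 1.0000. This is Case 2 of the Master Theorem (c = log_b(a), equal work at all levels), giving O(n log n).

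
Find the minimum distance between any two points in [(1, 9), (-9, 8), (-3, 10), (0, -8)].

Computing all pairwise distances among 4 points:

d((1, 9), (-9, 8)) = 10.0499
d((1, 9), (-3, 10)) = 4.1231 <-- minimum
d((1, 9), (0, -8)) = 17.0294
d((-9, 8), (-3, 10)) = 6.3246
d((-9, 8), (0, -8)) = 18.3576
d((-3, 10), (0, -8)) = 18.2483

Closest pair: (1, 9) and (-3, 10) with distance 4.1231

The closest pair is (1, 9) and (-3, 10) with Euclidean distance 4.1231. For 4 points, brute-force pairwise comparison is shown above. For large n, the divide-and-conquer algorithm (sort by x, recurse on halves, check the dividing strip) achieves O(n log n).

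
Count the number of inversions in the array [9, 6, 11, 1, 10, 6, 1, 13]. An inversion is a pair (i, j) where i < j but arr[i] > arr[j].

Finding inversions in [9, 6, 11, 1, 10, 6, 1, 13]:

(0, 1): arr[0]=9 > arr[1]=6
(0, 3): arr[0]=9 > arr[3]=1
(0, 5): arr[0]=9 > arr[5]=6
(0, 6): arr[0]=9 > arr[6]=1
(1, 3): arr[1]=6 > arr[3]=1
(1, 6): arr[1]=6 > arr[6]=1
(2, 3): arr[2]=11 > arr[3]=1
(2, 4): arr[2]=11 > arr[4]=10
(2, 5): arr[2]=11 > arr[5]=6
(2, 6): arr[2]=11 > arr[6]=1
(4, 5): arr[4]=10 > arr[5]=6
(4, 6): arr[4]=10 > arr[6]=1
(5, 6): arr[5]=6 > arr[6]=1

Total inversions: 13

The array has 13 inversion(s): (0,1), (0,3), (0,5), (0,6), (1,3), (1,6), (2,3), (2,4), (2,5), (2,6), (4,5), (4,6), (5,6). Each pair (i,j) satisfies i < j and arr[i] > arr[j].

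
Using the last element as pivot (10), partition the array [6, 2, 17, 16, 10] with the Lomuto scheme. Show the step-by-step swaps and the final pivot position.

Lomuto partition with pivot = 10:

Initial array: [6, 2, 17, 16, 10]

arr[0]=6 <= 10: swap with position 0, array becomes [6, 2, 17, 16, 10]
arr[1]=2 <= 10: swap with position 1, array becomes [6, 2, 17, 16, 10]
arr[2]=17 > 10: no swap
arr[3]=16 > 10: no swap

Place pivot at position 2: [6, 2, 10, 16, 17]
Pivot position: 2

After partitioning with pivot 10, the array becomes [6, 2, 10, 16, 17]. The pivot is placed at index 2. All elements to the left of the pivot are <= 10, and all elements to the right are > 10.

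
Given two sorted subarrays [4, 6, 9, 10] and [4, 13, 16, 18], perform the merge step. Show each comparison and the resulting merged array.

Merging process:

Compare 4 vs 4: take 4 from left. Merged: [4]
Compare 6 vs 4: take 4 from right. Merged: [4, 4]
Compare 6 vs 13: take 6 from left. Merged: [4, 4, 6]
Compare 9 vs 13: take 9 from left. Merged: [4, 4, 6, 9]
Compare 10 vs 13: take 10 from left. Merged: [4, 4, 6, 9, 10]
Append remaining from right: [13, 16, 18]. Merged: [4, 4, 6, 9, 10, 13, 16, 18]

Final merged array: [4, 4, 6, 9, 10, 13, 16, 18]
Total comparisons: 5

The merged array is [4, 4, 6, 9, 10, 13, 16, 18], requiring 5 comparisons. The merge step runs in O(n) time where n is the total number of elements.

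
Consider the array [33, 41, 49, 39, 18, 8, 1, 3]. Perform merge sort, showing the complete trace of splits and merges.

Merge sort trace:

Split: [33, 41, 49, 39, 18, 8, 1, 3] -> [33, 41, 49, 39] and [18, 8, 1, 3]
  Split: [33, 41, 49, 39] -> [33, 41] and [49, 39]
    Split: [33, 41] -> [33] and [41]
    Merge: [33] + [41] -> [33, 41]
    Split: [49, 39] -> [49] and [39]
    Merge: [49] + [39] -> [39, 49]
  Merge: [33, 41] + [39, 49] -> [33, 39, 41, 49]
  Split: [18, 8, 1, 3] -> [18, 8] and [1, 3]
    Split: [18, 8] -> [18] and [8]
    Merge: [18] + [8] -> [8, 18]
    Split: [1, 3] -> [1] and [3]
    Merge: [1] + [3] -> [1, 3]
  Merge: [8, 18] + [1, 3] -> [1, 3, 8, 18]
Merge: [33, 39, 41, 49] + [1, 3, 8, 18] -> [1, 3, 8, 18, 33, 39, 41, 49]

Final sorted array: [1, 3, 8, 18, 33, 39, 41, 49]

The merge sort proceeds by recursively splitting the array and merging sorted halves.
After all merges, the sorted array is [1, 3, 8, 18, 33, 39, 41, 49].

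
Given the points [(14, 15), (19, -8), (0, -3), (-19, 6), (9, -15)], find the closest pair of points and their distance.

Computing all pairwise distances among 5 points:

d((14, 15), (19, -8)) = 23.5372
d((14, 15), (0, -3)) = 22.8035
d((14, 15), (-19, 6)) = 34.2053
d((14, 15), (9, -15)) = 30.4138
d((19, -8), (0, -3)) = 19.6469
d((19, -8), (-19, 6)) = 40.4969
d((19, -8), (9, -15)) = 12.2066 <-- minimum
d((0, -3), (-19, 6)) = 21.0238
d((0, -3), (9, -15)) = 15.0
d((-19, 6), (9, -15)) = 35.0

Closest pair: (19, -8) and (9, -15) with distance 12.2066

The closest pair is (19, -8) and (9, -15) with Euclidean distance 12.2066. For 5 points, brute-force pairwise comparison is shown above. For large n, the divide-and-conquer algorithm (sort by x, recurse on halves, check the dividing strip) achieves O(n log n).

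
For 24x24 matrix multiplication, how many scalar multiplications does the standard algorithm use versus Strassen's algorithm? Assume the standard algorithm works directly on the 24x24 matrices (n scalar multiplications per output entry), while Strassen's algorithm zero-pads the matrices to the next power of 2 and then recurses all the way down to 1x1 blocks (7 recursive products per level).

Matrix multiplication for 24x24 matrices:

Strassen's algorithm requires power-of-2 dimensions. Pad 24x24 to 32x32 (next power of 2).

Standard algorithm: 24^3 = 13824 multiplications
Strassen's algorithm: 7^(log2(32)) = 7^5 = 16807 multiplications
Difference: 13824 - 16807 = -2983 (Strassen uses MORE here due to padding overhead — for small or just-over-power-of-2 n, padding can outweigh the per-level savings)

Standard: 13824 multiplications (24^3). Strassen: 16807 multiplications (7^5, after padding to 32x32). Strassen reduces 8 recursive multiplications to 7 at each level.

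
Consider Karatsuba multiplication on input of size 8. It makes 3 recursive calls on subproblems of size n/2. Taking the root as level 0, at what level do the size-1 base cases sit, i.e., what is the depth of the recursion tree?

For divide and conquer with division factor 2:

Problem sizes at each level:
Level 0: 8
Level 1: 4
Level 2: 2
Level 3: 1

The root is level 0 and the size-1 base case is level 3 (the tree spans levels 0 through 3, i.e. 4 levels counting the root), so the depth is the number of divisions: log_2(8) = 3

The recursion tree depth is log_2(8) = 3. At each level, the problem size is divided by 2, so it takes 3 divisions to reduce to a base case of size 1. The algorithm makes 3 recursive calls at each level.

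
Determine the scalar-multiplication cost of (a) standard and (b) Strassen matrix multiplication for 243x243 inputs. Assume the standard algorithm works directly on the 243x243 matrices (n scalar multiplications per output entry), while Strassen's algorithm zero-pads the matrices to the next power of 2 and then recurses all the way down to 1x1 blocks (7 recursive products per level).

Matrix multiplication for 243x243 matrices:

Strassen's algorithm requires power-of-2 dimensions. Pad 243x243 to 256x256 (next power of 2).

Standard algorithm: 243^3 = 14348907 multiplications
Strassen's algorithm: 7^(log2(256)) = 7^8 = 5764801 multiplications
Savings: 14348907 - 5764801 = 8584106 multiplications

Standard: 14348907 multiplications (243^3). Strassen: 5764801 multiplications (7^8, after padding to 256x256). Strassen reduces 8 recursive multiplications to 7 at each level.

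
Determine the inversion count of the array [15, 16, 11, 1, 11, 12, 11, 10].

Finding inversions in [15, 16, 11, 1, 11, 12, 11, 10]:

(0, 2): arr[0]=15 > arr[2]=11
(0, 3): arr[0]=15 > arr[3]=1
(0, 4): arr[0]=15 > arr[4]=11
(0, 5): arr[0]=15 > arr[5]=12
(0, 6): arr[0]=15 > arr[6]=11
(0, 7): arr[0]=15 > arr[7]=10
(1, 2): arr[1]=16 > arr[2]=11
(1, 3): arr[1]=16 > arr[3]=1
(1, 4): arr[1]=16 > arr[4]=11
(1, 5): arr[1]=16 > arr[5]=12
(1, 6): arr[1]=16 > arr[6]=11
(1, 7): arr[1]=16 > arr[7]=10
(2, 3): arr[2]=11 > arr[3]=1
(2, 7): arr[2]=11 > arr[7]=10
(4, 7): arr[4]=11 > arr[7]=10
(5, 6): arr[5]=12 > arr[6]=11
(5, 7): arr[5]=12 > arr[7]=10
(6, 7): arr[6]=11 > arr[7]=10

Total inversions: 18

The array has 18 inversion(s): (0,2), (0,3), (0,4), (0,5), (0,6), (0,7), (1,2), (1,3), (1,4), (1,5), (1,6), (1,7), (2,3), (2,7), (4,7), (5,6), (5,7), (6,7). Each pair (i,j) satisfies i < j and arr[i] > arr[j].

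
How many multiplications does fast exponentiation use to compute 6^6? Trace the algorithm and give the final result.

Computing 6^6 by squaring (build up from 6^1; each line after the first costs one multiplication):

6^1 = 6
6^2 = (6^1)^2 = 6^2 = 36
6^3 = 6 * 6^2 = 6 * 36 = 216
6^6 = (6^3)^2 = 216^2 = 46656

Result: 46656
Multiplications needed: 3 (3 lines after 6^1)

6^6 = 46656. Using exponentiation by squaring, this requires 3 multiplications. The key idea: if the exponent is even, square the half-power; if odd, multiply by the base once.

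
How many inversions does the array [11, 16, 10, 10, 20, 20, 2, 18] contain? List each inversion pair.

Finding inversions in [11, 16, 10, 10, 20, 20, 2, 18]:

(0, 2): arr[0]=11 > arr[2]=10
(0, 3): arr[0]=11 > arr[3]=10
(0, 6): arr[0]=11 > arr[6]=2
(1, 2): arr[1]=16 > arr[2]=10
(1, 3): arr[1]=16 > arr[3]=10
(1, 6): arr[1]=16 > arr[6]=2
(2, 6): arr[2]=10 > arr[6]=2
(3, 6): arr[3]=10 > arr[6]=2
(4, 6): arr[4]=20 > arr[6]=2
(4, 7): arr[4]=20 > arr[7]=18
(5, 6): arr[5]=20 > arr[6]=2
(5, 7): arr[5]=20 > arr[7]=18

Total inversions: 12

The array has 12 inversion(s): (0,2), (0,3), (0,6), (1,2), (1,3), (1,6), (2,6), (3,6), (4,6), (4,7), (5,6), (5,7). Each pair (i,j) satisfies i < j and arr[i] > arr[j].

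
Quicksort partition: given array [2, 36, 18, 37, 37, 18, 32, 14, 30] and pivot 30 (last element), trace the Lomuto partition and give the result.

Lomuto partition with pivot = 30:

Initial array: [2, 36, 18, 37, 37, 18, 32, 14, 30]

arr[0]=2 <= 30: swap with position 0, array becomes [2, 36, 18, 37, 37, 18, 32, 14, 30]
arr[1]=36 > 30: no swap
arr[2]=18 <= 30: swap with position 1, array becomes [2, 18, 36, 37, 37, 18, 32, 14, 30]
arr[3]=37 > 30: no swap
arr[4]=37 > 30: no swap
arr[5]=18 <= 30: swap with position 2, array becomes [2, 18, 18, 37, 37, 36, 32, 14, 30]
arr[6]=32 > 30: no swap
arr[7]=14 <= 30: swap with position 3, array becomes [2, 18, 18, 14, 37, 36, 32, 37, 30]

Place pivot at position 4: [2, 18, 18, 14, 30, 36, 32, 37, 37]
Pivot position: 4

After partitioning with pivot 30, the array becomes [2, 18, 18, 14, 30, 36, 32, 37, 37]. The pivot is placed at index 4. All elements to the left of the pivot are <= 30, and all elements to the right are > 30.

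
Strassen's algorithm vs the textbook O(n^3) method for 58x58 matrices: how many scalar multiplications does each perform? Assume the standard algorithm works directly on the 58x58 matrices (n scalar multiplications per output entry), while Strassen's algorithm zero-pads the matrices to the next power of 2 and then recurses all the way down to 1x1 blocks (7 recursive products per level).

Matrix multiplication for 58x58 matrices:

Strassen's algorithm requires power-of-2 dimensions. Pad 58x58 to 64x64 (next power of 2).

Standard algorithm: 58^3 = 195112 multiplications
Strassen's algorithm: 7^(log2(64)) = 7^6 = 117649 multiplications
Savings: 195112 - 117649 = 77463 multiplications

Standard: 195112 multiplications (58^3). Strassen: 117649 multiplications (7^6, after padding to 64x64). Strassen reduces 8 recursive multiplications to 7 at each level.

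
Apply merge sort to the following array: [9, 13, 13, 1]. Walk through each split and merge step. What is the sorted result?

Merge sort trace:

Split: [9, 13, 13, 1] -> [9, 13] and [13, 1]
  Split: [9, 13] -> [9] and [13]
  Merge: [9] + [13] -> [9, 13]
  Split: [13, 1] -> [13] and [1]
  Merge: [13] + [1] -> [1, 13]
Merge: [9, 13] + [1, 13] -> [1, 9, 13, 13]

Final sorted array: [1, 9, 13, 13]

The merge sort proceeds by recursively splitting the array and merging sorted halves.
After all merges, the sorted array is [1, 9, 13, 13].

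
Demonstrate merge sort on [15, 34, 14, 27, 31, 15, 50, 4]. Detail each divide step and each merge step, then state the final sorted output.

Merge sort trace:

Split: [15, 34, 14, 27, 31, 15, 50, 4] -> [15, 34, 14, 27] and [31, 15, 50, 4]
  Split: [15, 34, 14, 27] -> [15, 34] and [14, 27]
    Split: [15, 34] -> [15] and [34]
    Merge: [15] + [34] -> [15, 34]
    Split: [14, 27] -> [14] and [27]
    Merge: [14] + [27] -> [14, 27]
  Merge: [15, 34] + [14, 27] -> [14, 15, 27, 34]
  Split: [31, 15, 50, 4] -> [31, 15] and [50, 4]
    Split: [31, 15] -> [31] and [15]
    Merge: [31] + [15] -> [15, 31]
    Split: [50, 4] -> [50] and [4]
    Merge: [50] + [4] -> [4, 50]
  Merge: [15, 31] + [4, 50] -> [4, 15, 31, 50]
Merge: [14, 15, 27, 34] + [4, 15, 31, 50] -> [4, 14, 15, 15, 27, 31, 34, 50]

Final sorted array: [4, 14, 15, 15, 27, 31, 34, 50]

The merge sort proceeds by recursively splitting the array and merging sorted halves.
After all merges, the sorted array is [4, 14, 15, 15, 27, 31, 34, 50].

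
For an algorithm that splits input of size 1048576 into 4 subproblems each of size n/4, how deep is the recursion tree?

For divide and conquer with division factor 4:

Problem sizes at each level:
Level 0: 1048576
Level 1: 262144
Level 2: 65536
Level 3: 16384
Level 4: 4096
Level 5: 1024
Level 6: 256
Level 7: 64
Level 8: 16
Level 9: 4
Level 10: 1

The root is level 0 and the size-1 base case is level 10 (the tree spans levels 0 through 10, i.e. 11 levels counting the root), so the depth is the number of divisions: log_4(1048576) = 10

The recursion tree depth is log_4(1048576) = 10. At each level, the problem size is divided by 4, so it takes 10 divisions to reduce to a base case of size 1. The algorithm makes 4 recursive calls at each level.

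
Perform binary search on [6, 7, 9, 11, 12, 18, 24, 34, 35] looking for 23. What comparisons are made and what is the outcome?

Binary search for 23 in [6, 7, 9, 11, 12, 18, 24, 34, 35]:

lo=0, hi=8, mid=4, arr[mid]=12 -> 12 < 23, search right half
lo=5, hi=8, mid=6, arr[mid]=24 -> 24 > 23, search left half
lo=5, hi=5, mid=5, arr[mid]=18 -> 18 < 23, search right half
lo=6 > hi=5, target 23 not found

Binary search determines that 23 is not in the array after 3 comparisons. The search space was exhausted without finding the target.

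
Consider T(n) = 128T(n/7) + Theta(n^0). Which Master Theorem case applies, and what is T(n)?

Master Theorem for T(n) = 128T(n/7) + O(n^0):

a = 128, b = 7, c = 0
log_b(a) = log_7(128) = 2.4935

Case 1: c = 0 < log_7(128) = 2.4935
T(n) = O(n^(log_7 128))

For T(n) = 128T(n/7) + O(n^0): log_7(128) = 2.4935. This is Case 1 of the Master Theorem (c < log_b(a), work dominated by leaves), giving O(n^(log_7 128)).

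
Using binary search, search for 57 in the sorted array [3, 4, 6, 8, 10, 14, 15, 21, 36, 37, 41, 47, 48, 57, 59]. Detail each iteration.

Binary search for 57 in [3, 4, 6, 8, 10, 14, 15, 21, 36, 37, 41, 47, 48, 57, 59]:

lo=0, hi=14, mid=7, arr[mid]=21 -> 21 < 57, search right half
lo=8, hi=14, mid=11, arr[mid]=47 -> 47 < 57, search right half
lo=12, hi=14, mid=13, arr[mid]=57 -> Found target at index 13!

Binary search finds 57 at index 13 after 3 comparisons. The search repeatedly halves the search space by comparing with the middle element.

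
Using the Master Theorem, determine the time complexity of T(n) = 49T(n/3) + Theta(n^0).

Master Theorem for T(n) = 49T(n/3) + O(n^0):

a = 49, b = 3, c = 0
log_b(a) = log_3(49) = 3.5425

Case 1: c = 0 < log_3(49) = 3.5425
T(n) = O(n^(log_3 49))

For T(n) = 49T(n/3) + O(n^0): log_3(49) = 3.5425. This is Case 1 of the Master Theorem (c < log_b(a), work dominated by leaves), giving O(n^(log_3 49)).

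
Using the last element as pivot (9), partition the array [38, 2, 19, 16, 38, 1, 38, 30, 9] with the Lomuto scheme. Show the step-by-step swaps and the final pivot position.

Lomuto partition with pivot = 9:

Initial array: [38, 2, 19, 16, 38, 1, 38, 30, 9]

arr[0]=38 > 9: no swap
arr[1]=2 <= 9: swap with position 0, array becomes [2, 38, 19, 16, 38, 1, 38, 30, 9]
arr[2]=19 > 9: no swap
arr[3]=16 > 9: no swap
arr[4]=38 > 9: no swap
arr[5]=1 <= 9: swap with position 1, array becomes [2, 1, 19, 16, 38, 38, 38, 30, 9]
arr[6]=38 > 9: no swap
arr[7]=30 > 9: no swap

Place pivot at position 2: [2, 1, 9, 16, 38, 38, 38, 30, 19]
Pivot position: 2

After partitioning with pivot 9, the array becomes [2, 1, 9, 16, 38, 38, 38, 30, 19]. The pivot is placed at index 2. All elements to the left of the pivot are <= 9, and all elements to the right are > 9.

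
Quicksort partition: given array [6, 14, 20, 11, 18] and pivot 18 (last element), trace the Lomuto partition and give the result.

Lomuto partition with pivot = 18:

Initial array: [6, 14, 20, 11, 18]

arr[0]=6 <= 18: swap with position 0, array becomes [6, 14, 20, 11, 18]
arr[1]=14 <= 18: swap with position 1, array becomes [6, 14, 20, 11, 18]
arr[2]=20 > 18: no swap
arr[3]=11 <= 18: swap with position 2, array becomes [6, 14, 11, 20, 18]

Place pivot at position 3: [6, 14, 11, 18, 20]
Pivot position: 3

After partitioning with pivot 18, the array becomes [6, 14, 11, 18, 20]. The pivot is placed at index 3. All elements to the left of the pivot are <= 18, and all elements to the right are > 18.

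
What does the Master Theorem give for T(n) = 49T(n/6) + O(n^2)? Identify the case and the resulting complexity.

Master Theorem for T(n) = 49T(n/6) + O(n^2):

a = 49, b = 6, c = 2
log_b(a) = log_6(49) = 2.1721

Case 1: c = 2 < log_6(49) = 2.1721
T(n) = O(n^(log_6 49))

For T(n) = 49T(n/6) + O(n^2): log_6(49) = 2.1721. This is Case 1 of the Master Theorem (c < log_b(a), work dominated by leaves), giving O(n^(log_6 49)).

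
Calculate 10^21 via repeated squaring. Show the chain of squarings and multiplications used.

Computing 10^21 by squaring (build up from 10^1; each line after the first costs one multiplication):

10^1 = 10
10^2 = (10^1)^2 = 10^2 = 100
10^4 = (10^2)^2 = 100^2 = 10000
10^5 = 10 * 10^4 = 10 * 10000 = 100000
10^10 = (10^5)^2 = 100000^2 = 10000000000
10^20 = (10^10)^2 = 10000000000^2 = 100000000000000000000
10^21 = 10 * 10^20 = 10 * 100000000000000000000 = 1000000000000000000000

Result: 1000000000000000000000
Multiplications needed: 6 (6 lines after 10^1)

10^21 = 1000000000000000000000. Using exponentiation by squaring, this requires 6 multiplications. The key idea: if the exponent is even, square the half-power; if odd, multiply by the base once.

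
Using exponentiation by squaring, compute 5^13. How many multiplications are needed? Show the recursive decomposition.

Computing 5^13 by squaring (build up from 5^1; each line after the first costs one multiplication):

5^1 = 5
5^2 = (5^1)^2 = 5^2 = 25
5^3 = 5 * 5^2 = 5 * 25 = 125
5^6 = (5^3)^2 = 125^2 = 15625
5^12 = (5^6)^2 = 15625^2 = 244140625
5^13 = 5 * 5^12 = 5 * 244140625 = 1220703125

Result: 1220703125
Multiplications needed: 5 (5 lines after 5^1)

5^13 = 1220703125. Using exponentiation by squaring, this requires 5 multiplications. The key idea: if the exponent is even, square the half-power; if odd, multiply by the base once.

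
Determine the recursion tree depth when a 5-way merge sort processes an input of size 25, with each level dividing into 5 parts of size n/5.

For divide and conquer with division factor 5:

Problem sizes at each level:
Level 0: 25
Level 1: 5
Level 2: 1

The root is level 0 and the size-1 base case is level 2 (the tree spans levels 0 through 2, i.e. 3 levels counting the root), so the depth is the number of divisions: log_5(25) = 2

The recursion tree depth is log_5(25) = 2. At each level, the problem size is divided by 5, so it takes 2 divisions to reduce to a base case of size 1. The algorithm makes 5 recursive calls at each level.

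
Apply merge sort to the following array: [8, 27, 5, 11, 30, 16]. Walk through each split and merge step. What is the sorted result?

Merge sort trace:

Split: [8, 27, 5, 11, 30, 16] -> [8, 27, 5] and [11, 30, 16]
  Split: [8, 27, 5] -> [8] and [27, 5]
    Split: [27, 5] -> [27] and [5]
    Merge: [27] + [5] -> [5, 27]
  Merge: [8] + [5, 27] -> [5, 8, 27]
  Split: [11, 30, 16] -> [11] and [30, 16]
    Split: [30, 16] -> [30] and [16]
    Merge: [30] + [16] -> [16, 30]
  Merge: [11] + [16, 30] -> [11, 16, 30]
Merge: [5, 8, 27] + [11, 16, 30] -> [5, 8, 11, 16, 27, 30]

Final sorted array: [5, 8, 11, 16, 27, 30]

The merge sort proceeds by recursively splitting the array and merging sorted halves.
After all merges, the sorted array is [5, 8, 11, 16, 27, 30].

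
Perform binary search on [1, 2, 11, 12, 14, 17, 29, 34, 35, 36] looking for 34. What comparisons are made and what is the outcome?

Binary search for 34 in [1, 2, 11, 12, 14, 17, 29, 34, 35, 36]:

lo=0, hi=9, mid=4, arr[mid]=14 -> 14 < 34, search right half
lo=5, hi=9, mid=7, arr[mid]=34 -> Found target at index 7!

Binary search finds 34 at index 7 after 2 comparisons. The search repeatedly halves the search space by comparing with the middle element.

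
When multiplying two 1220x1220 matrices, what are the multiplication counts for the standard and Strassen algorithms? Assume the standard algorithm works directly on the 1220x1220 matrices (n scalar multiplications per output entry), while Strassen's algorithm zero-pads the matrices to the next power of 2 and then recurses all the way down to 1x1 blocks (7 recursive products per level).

Matrix multiplication for 1220x1220 matrices:

Strassen's algorithm requires power-of-2 dimensions. Pad 1220x1220 to 2048x2048 (next power of 2).

Standard algorithm: 1220^3 = 1815848000 multiplications
Strassen's algorithm: 7^(log2(2048)) = 7^11 = 1977326743 multiplications
Difference: 1815848000 - 1977326743 = -161478743 (Strassen uses MORE here due to padding overhead — for small or just-over-power-of-2 n, padding can outweigh the per-level savings)

Standard: 1815848000 multiplications (1220^3). Strassen: 1977326743 multiplications (7^11, after padding to 2048x2048). Strassen reduces 8 recursive multiplications to 7 at each level.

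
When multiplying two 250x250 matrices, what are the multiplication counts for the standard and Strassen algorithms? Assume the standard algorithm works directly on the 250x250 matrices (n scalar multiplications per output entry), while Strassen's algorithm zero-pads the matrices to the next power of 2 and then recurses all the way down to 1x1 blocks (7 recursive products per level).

Matrix multiplication for 250x250 matrices:

Strassen's algorithm requires power-of-2 dimensions. Pad 250x250 to 256x256 (next power of 2).

Standard algorithm: 250^3 = 15625000 multiplications
Strassen's algorithm: 7^(log2(256)) = 7^8 = 5764801 multiplications
Savings: 15625000 - 5764801 = 9860199 multiplications

Standard: 15625000 multiplications (250^3). Strassen: 5764801 multiplications (7^8, after padding to 256x256). Strassen reduces 8 recursive multiplications to 7 at each level.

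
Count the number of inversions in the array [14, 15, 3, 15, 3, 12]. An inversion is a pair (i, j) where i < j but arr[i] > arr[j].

Finding inversions in [14, 15, 3, 15, 3, 12]:

(0, 2): arr[0]=14 > arr[2]=3
(0, 4): arr[0]=14 > arr[4]=3
(0, 5): arr[0]=14 > arr[5]=12
(1, 2): arr[1]=15 > arr[2]=3
(1, 4): arr[1]=15 > arr[4]=3
(1, 5): arr[1]=15 > arr[5]=12
(3, 4): arr[3]=15 > arr[4]=3
(3, 5): arr[3]=15 > arr[5]=12

Total inversions: 8

The array has 8 inversion(s): (0,2), (0,4), (0,5), (1,2), (1,4), (1,5), (3,4), (3,5). Each pair (i,j) satisfies i < j and arr[i] > arr[j].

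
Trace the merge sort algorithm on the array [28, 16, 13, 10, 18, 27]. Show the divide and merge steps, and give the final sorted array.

Merge sort trace:

Split: [28, 16, 13, 10, 18, 27] -> [28, 16, 13] and [10, 18, 27]
  Split: [28, 16, 13] -> [28] and [16, 13]
    Split: [16, 13] -> [16] and [13]
    Merge: [16] + [13] -> [13, 16]
  Merge: [28] + [13, 16] -> [13, 16, 28]
  Split: [10, 18, 27] -> [10] and [18, 27]
    Split: [18, 27] -> [18] and [27]
    Merge: [18] + [27] -> [18, 27]
  Merge: [10] + [18, 27] -> [10, 18, 27]
Merge: [13, 16, 28] + [10, 18, 27] -> [10, 13, 16, 18, 27, 28]

Final sorted array: [10, 13, 16, 18, 27, 28]

The merge sort proceeds by recursively splitting the array and merging sorted halves.
After all merges, the sorted array is [10, 13, 16, 18, 27, 28].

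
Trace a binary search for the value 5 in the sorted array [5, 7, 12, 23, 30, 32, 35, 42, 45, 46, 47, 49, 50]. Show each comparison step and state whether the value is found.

Binary search for 5 in [5, 7, 12, 23, 30, 32, 35, 42, 45, 46, 47, 49, 50]:

lo=0, hi=12, mid=6, arr[mid]=35 -> 35 > 5, search left half
lo=0, hi=5, mid=2, arr[mid]=12 -> 12 > 5, search left half
lo=0, hi=1, mid=0, arr[mid]=5 -> Found target at index 0!

Binary search finds 5 at index 0 after 3 comparisons. The search repeatedly halves the search space by comparing with the middle element.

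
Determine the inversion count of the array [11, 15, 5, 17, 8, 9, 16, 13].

Finding inversions in [11, 15, 5, 17, 8, 9, 16, 13]:

(0, 2): arr[0]=11 > arr[2]=5
(0, 4): arr[0]=11 > arr[4]=8
(0, 5): arr[0]=11 > arr[5]=9
(1, 2): arr[1]=15 > arr[2]=5
(1, 4): arr[1]=15 > arr[4]=8
(1, 5): arr[1]=15 > arr[5]=9
(1, 7): arr[1]=15 > arr[7]=13
(3, 4): arr[3]=17 > arr[4]=8
(3, 5): arr[3]=17 > arr[5]=9
(3, 6): arr[3]=17 > arr[6]=16
(3, 7): arr[3]=17 > arr[7]=13
(6, 7): arr[6]=16 > arr[7]=13

Total inversions: 12

The array has 12 inversion(s): (0,2), (0,4), (0,5), (1,2), (1,4), (1,5), (1,7), (3,4), (3,5), (3,6), (3,7), (6,7). Each pair (i,j) satisfies i < j and arr[i] > arr[j].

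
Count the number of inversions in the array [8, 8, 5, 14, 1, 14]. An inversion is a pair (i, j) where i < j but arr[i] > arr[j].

Finding inversions in [8, 8, 5, 14, 1, 14]:

(0, 2): arr[0]=8 > arr[2]=5
(0, 4): arr[0]=8 > arr[4]=1
(1, 2): arr[1]=8 > arr[2]=5
(1, 4): arr[1]=8 > arr[4]=1
(2, 4): arr[2]=5 > arr[4]=1
(3, 4): arr[3]=14 > arr[4]=1

Total inversions: 6

The array has 6 inversion(s): (0,2), (0,4), (1,2), (1,4), (2,4), (3,4). Each pair (i,j) satisfies i < j and arr[i] > arr[j].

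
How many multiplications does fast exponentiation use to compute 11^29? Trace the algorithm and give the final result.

Computing 11^29 by squaring (build up from 11^1; each line after the first costs one multiplication):

11^1 = 11
11^2 = (11^1)^2 = 11^2 = 121
11^3 = 11 * 11^2 = 11 * 121 = 1331
11^6 = (11^3)^2 = 1331^2 = 1771561
11^7 = 11 * 11^6 = 11 * 1771561 = 19487171
11^14 = (11^7)^2 = 19487171^2 = 379749833583241
11^28 = (11^14)^2 = 379749833583241^2 = 144209936106499234037676064081
11^29 = 11 * 11^28 = 11 * 144209936106499234037676064081 = 1586309297171491574414436704891

Result: 1586309297171491574414436704891
Multiplications needed: 7 (7 lines after 11^1)

11^29 = 1586309297171491574414436704891. Using exponentiation by squaring, this requires 7 multiplications. The key idea: if the exponent is even, square the half-power; if odd, multiply by the base once.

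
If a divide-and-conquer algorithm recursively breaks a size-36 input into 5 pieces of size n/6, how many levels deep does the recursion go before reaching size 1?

For divide and conquer with division factor 6:

Problem sizes at each level:
Level 0: 36
Level 1: 6
Level 2: 1

The root is level 0 and the size-1 base case is level 2 (the tree spans levels 0 through 2, i.e. 3 levels counting the root), so the depth is the number of divisions: log_6(36) = 2

The recursion tree depth is log_6(36) = 2. At each level, the problem size is divided by 6, so it takes 2 divisions to reduce to a base case of size 1. The algorithm makes 5 recursive calls at each level.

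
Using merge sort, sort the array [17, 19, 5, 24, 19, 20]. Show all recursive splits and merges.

Merge sort trace:

Split: [17, 19, 5, 24, 19, 20] -> [17, 19, 5] and [24, 19, 20]
  Split: [17, 19, 5] -> [17] and [19, 5]
    Split: [19, 5] -> [19] and [5]
    Merge: [19] + [5] -> [5, 19]
  Merge: [17] + [5, 19] -> [5, 17, 19]
  Split: [24, 19, 20] -> [24] and [19, 20]
    Split: [19, 20] -> [19] and [20]
    Merge: [19] + [20] -> [19, 20]
  Merge: [24] + [19, 20] -> [19, 20, 24]
Merge: [5, 17, 19] + [19, 20, 24] -> [5, 17, 19, 19, 20, 24]

Final sorted array: [5, 17, 19, 19, 20, 24]

The merge sort proceeds by recursively splitting the array and merging sorted halves.
After all merges, the sorted array is [5, 17, 19, 19, 20, 24].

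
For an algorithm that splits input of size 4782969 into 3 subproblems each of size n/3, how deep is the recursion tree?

For divide and conquer with division factor 3:

Problem sizes at each level:
Level 0: 4782969
Level 1: 1594323
Level 2: 531441
Level 3: 177147
Level 4: 59049
Level 5: 19683
Level 6: 6561
Level 7: 2187
Level 8: 729
Level 9: 243
Level 10: 81
Level 11: 27
Level 12: 9
Level 13: 3
Level 14: 1

The root is level 0 and the size-1 base case is level 14 (the tree spans levels 0 through 14, i.e. 15 levels counting the root), so the depth is the number of divisions: log_3(4782969) = 14

The recursion tree depth is log_3(4782969) = 14. At each level, the problem size is divided by 3, so it takes 14 divisions to reduce to a base case of size 1. The algorithm makes 3 recursive calls at each level.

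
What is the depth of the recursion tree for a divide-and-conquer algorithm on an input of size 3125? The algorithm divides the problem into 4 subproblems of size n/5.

For divide and conquer with division factor 5:

Problem sizes at each level:
Level 0: 3125
Level 1: 625
Level 2: 125
Level 3: 25
Level 4: 5
Level 5: 1

The root is level 0 and the size-1 base case is level 5 (the tree spans levels 0 through 5, i.e. 6 levels counting the root), so the depth is the number of divisions: log_5(3125) = 5

The recursion tree depth is log_5(3125) = 5. At each level, the problem size is divided by 5, so it takes 5 divisions to reduce to a base case of size 1. The algorithm makes 4 recursive calls at each level.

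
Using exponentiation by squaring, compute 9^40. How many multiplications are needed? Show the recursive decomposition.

Computing 9^40 by squaring (build up from 9^1; each line after the first costs one multiplication):

9^1 = 9
9^2 = (9^1)^2 = 9^2 = 81
9^4 = (9^2)^2 = 81^2 = 6561
9^5 = 9 * 9^4 = 9 * 6561 = 59049
9^10 = (9^5)^2 = 59049^2 = 3486784401
9^20 = (9^10)^2 = 3486784401^2 = 12157665459056928801
9^40 = (9^20)^2 = 12157665459056928801^2 = 147808829414345923316083210206383297601

Result: 147808829414345923316083210206383297601
Multiplications needed: 6 (6 lines after 9^1)

9^40 = 147808829414345923316083210206383297601. Using exponentiation by squaring, this requires 6 multiplications. The key idea: if the exponent is even, square the half-power; if odd, multiply by the base once.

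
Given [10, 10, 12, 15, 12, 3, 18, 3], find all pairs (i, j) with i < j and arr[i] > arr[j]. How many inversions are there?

Finding inversions in [10, 10, 12, 15, 12, 3, 18, 3]:

(0, 5): arr[0]=10 > arr[5]=3
(0, 7): arr[0]=10 > arr[7]=3
(1, 5): arr[1]=10 > arr[5]=3
(1, 7): arr[1]=10 > arr[7]=3
(2, 5): arr[2]=12 > arr[5]=3
(2, 7): arr[2]=12 > arr[7]=3
(3, 4): arr[3]=15 > arr[4]=12
(3, 5): arr[3]=15 > arr[5]=3
(3, 7): arr[3]=15 > arr[7]=3
(4, 5): arr[4]=12 > arr[5]=3
(4, 7): arr[4]=12 > arr[7]=3
(6, 7): arr[6]=18 > arr[7]=3

Total inversions: 12

The array has 12 inversion(s): (0,5), (0,7), (1,5), (1,7), (2,5), (2,7), (3,4), (3,5), (3,7), (4,5), (4,7), (6,7). Each pair (i,j) satisfies i < j and arr[i] > arr[j].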